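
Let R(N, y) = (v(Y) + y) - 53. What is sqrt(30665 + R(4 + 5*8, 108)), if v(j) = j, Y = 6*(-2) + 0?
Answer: 6*sqrt(853) ≈ 175.24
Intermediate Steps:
Y = -12 (Y = -12 + 0 = -12)
R(N, y) = -65 + y (R(N, y) = (-12 + y) - 53 = -65 + y)
sqrt(30665 + R(4 + 5*8, 108)) = sqrt(30665 + (-65 + 108)) = sqrt(30665 + 43) = sqrt(30708) = 6*sqrt(853)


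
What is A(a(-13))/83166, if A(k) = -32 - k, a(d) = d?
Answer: -19/83166 ≈ -0.00022846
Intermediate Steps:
A(a(-13))/83166 = (-32 - 1*(-13))/83166 = (-32 + 13)*(1/83166) = -19*1/83166 = -19/83166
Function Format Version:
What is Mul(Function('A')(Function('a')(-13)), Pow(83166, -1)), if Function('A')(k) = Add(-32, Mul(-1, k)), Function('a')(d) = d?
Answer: Rational(-19, 83166) ≈ -0.00022846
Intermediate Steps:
Mul(Function('A')(Function('a')(-13)), Pow(83166, -1)) = Mul(Add(-32, Mul(-1, -13)), Pow(83166, -1)) = Mul(Add(-32, 13), Rational(1, 83166)) = Mul(-19, Rational(1, 83166)) = Rational(-19, 83166)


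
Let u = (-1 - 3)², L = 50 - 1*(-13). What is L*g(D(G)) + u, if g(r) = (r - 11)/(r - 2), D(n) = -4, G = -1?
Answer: 347/2 ≈ 173.50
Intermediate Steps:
L = 63 (L = 50 + 13 = 63)
g(r) = (-11 + r)/(-2 + r)
u = 16 (u = (-4)² = 16)
L*g(D(G)) + u = 63*((-11 - 4)/(-2 - 4)) + 16 = 63*(-15/(-6)) + 16 = 63*(-⅙*(-15)) + 16 = 63*(5/2) + 16 = 315/2 + 16 = 347/2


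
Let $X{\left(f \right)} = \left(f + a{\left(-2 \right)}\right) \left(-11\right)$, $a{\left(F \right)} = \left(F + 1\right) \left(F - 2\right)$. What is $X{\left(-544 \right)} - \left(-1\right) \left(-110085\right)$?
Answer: $-104145$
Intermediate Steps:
$a{\left(F \right)} = \left(1 + F\right) \left(-2 + F\right)$
$X{\left(f \right)} = -44 - 11 f$ ($X{\left(f \right)} = \left(f - -4\right) \left(-11\right) = \left(f + \left(-2 + 4 + 2\right)\right) \left(-11\right) = \left(f + 4\right) \left(-11\right) = \left(4 + f\right) \left(-11\right) = -44 - 11 f$)
$X{\left(-544 \right)} - \left(-1\right) \left(-110085\right) = \left(-44 - -5984\right) - \left(-1\right) \left(-110085\right) = \left(-44 + 5984\right) - 110085 = 5940 - 110085 = -104145$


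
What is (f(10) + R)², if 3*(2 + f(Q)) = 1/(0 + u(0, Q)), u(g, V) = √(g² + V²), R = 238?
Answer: 50140561/900 ≈ 55712.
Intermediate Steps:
u(g, V) = √(V² + g²)
f(Q) = -2 + 1/(3*√(Q²)) (f(Q) = -2 + 1/(3*(0 + √(Q² + 0²))) = -2 + 1/(3*(0 + √(Q² + 0))) = -2 + 1/(3*(0 + √(Q²))) = -2 + 1/(3*(√(Q²))) = -2 + 1/(3*√(Q²)))
(f(10) + R)² = ((-2 + 1/(3*√(10²))) + 238)² = ((-2 + 1/(3*√100)) + 238)² = ((-2 + (⅓)*(⅒)) + 238)² = ((-2 + 1/30) + 238)² = (-59/30 + 238)² = (7081/30)² = 50140561/900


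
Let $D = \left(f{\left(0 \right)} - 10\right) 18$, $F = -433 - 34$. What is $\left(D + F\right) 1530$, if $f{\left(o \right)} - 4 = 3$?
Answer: $-797130$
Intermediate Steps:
$f{\left(o \right)} = 7$ ($f{\left(o \right)} = 4 + 3 = 7$)
$F = -467$
$D = -54$ ($D = \left(7 - 10\right) 18 = \left(-3\right) 18 = -54$)
$\left(D + F\right) 1530 = \left(-54 - 467\right) 1530 = \left(-521\right) 1530 = -797130$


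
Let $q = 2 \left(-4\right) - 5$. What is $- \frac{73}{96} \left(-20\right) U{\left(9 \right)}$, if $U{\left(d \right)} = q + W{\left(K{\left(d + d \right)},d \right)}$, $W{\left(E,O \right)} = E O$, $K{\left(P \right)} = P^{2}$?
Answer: $\frac{1059595}{24} \approx 44150.0$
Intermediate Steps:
$q = -13$ ($q = -8 - 5 = -13$)
$U{\left(d \right)} = -13 + 4 d^{3}$ ($U{\left(d \right)} = -13 + \left(d + d\right)^{2} d = -13 + \left(2 d\right)^{2} d = -13 + 4 d^{2} d = -13 + 4 d^{3}$)
$- \frac{73}{96} \left(-20\right) U{\left(9 \right)} = - \frac{73}{96} \left(-20\right) \left(-13 + 4 \cdot 9^{3}\right) = \left(-73\right) \frac{1}{96} \left(-20\right) \left(-13 + 4 \cdot 729\right) = \left(- \frac{73}{96}\right) \left(-20\right) \left(-13 + 2916\right) = \frac{365}{24} \cdot 2903 = \frac{1059595}{24}$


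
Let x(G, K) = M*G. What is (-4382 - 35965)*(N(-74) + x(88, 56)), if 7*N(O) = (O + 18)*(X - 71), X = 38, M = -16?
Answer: 46156968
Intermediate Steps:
N(O) = -594/7 - 33*O/7 (N(O) = ((O + 18)*(38 - 71))/7 = ((18 + O)*(-33))/7 = (-594 - 33*O)/7 = -594/7 - 33*O/7)
x(G, K) = -16*G
(-4382 - 35965)*(N(-74) + x(88, 56)) = (-4382 - 35965)*((-594/7 - 33/7*(-74)) - 16*88) = -40347*((-594/7 + 2442/7) - 1408) = -40347*(264 - 1408) = -40347*(-1144) = 46156968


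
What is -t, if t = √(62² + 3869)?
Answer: -3*√857 ≈ -87.824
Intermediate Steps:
t = 3*√857 (t = √(3844 + 3869) = √7713 = 3*√857 ≈ 87.824)
-t = -3*√857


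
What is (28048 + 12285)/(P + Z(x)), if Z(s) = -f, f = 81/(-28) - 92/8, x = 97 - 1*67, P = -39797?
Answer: -1129324/1113913 ≈ -1.0138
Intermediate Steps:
x = 30 (x = 97 - 67 = 30)
f = -403/28 (f = 81*(-1/28) - 92*⅛ = -81/28 - 23/2 = -403/28 ≈ -14.393)
Z(s) = 403/28 (Z(s) = -1*(-403/28) = 403/28)
(28048 + 12285)/(P + Z(x)) = (28048 + 12285)/(-39797 + 403/28) = 40333/(-1113913/28) = 40333*(-28/1113913) = -1129324/1113913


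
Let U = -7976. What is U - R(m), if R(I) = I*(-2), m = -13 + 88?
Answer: -7826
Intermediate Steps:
m = 75
R(I) = -2*I
U - R(m) = -7976 - (-2)*75 = -7976 - 1*(-150) = -7976 + 150 = -7826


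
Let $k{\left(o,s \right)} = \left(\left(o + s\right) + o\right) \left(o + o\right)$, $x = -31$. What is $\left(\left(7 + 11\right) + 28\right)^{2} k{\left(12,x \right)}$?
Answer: $-355488$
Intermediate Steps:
$k{\left(o,s \right)} = 2 o \left(s + 2 o\right)$ ($k{\left(o,s \right)} = \left(s + 2 o\right) 2 o = 2 o \left(s + 2 o\right)$)
$\left(\left(7 + 11\right) + 28\right)^{2} k{\left(12,x \right)} = \left(\left(7 + 11\right) + 28\right)^{2} \cdot 2 \cdot 12 \left(-31 + 2 \cdot 12\right) = \left(18 + 28\right)^{2} \cdot 2 \cdot 12 \left(-31 + 24\right) = 46^{2} \cdot 2 \cdot 12 \left(-7\right) = 2116 \left(-168\right) = -355488$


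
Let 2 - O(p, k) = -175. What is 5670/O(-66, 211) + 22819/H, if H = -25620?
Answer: 47075479/1511580 ≈ 31.143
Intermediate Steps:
O(p, k) = 177 (O(p, k) = 2 - 1*(-175) = 2 + 175 = 177)
5670/O(-66, 211) + 22819/H = 5670/177 + 22819/(-25620) = 5670*(1/177) + 22819*(-1/25620) = 1890/59 - 22819/25620 = 47075479/1511580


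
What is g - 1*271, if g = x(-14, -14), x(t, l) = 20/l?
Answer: -1907/7 ≈ -272.43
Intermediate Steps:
g = -10/7 (g = 20/(-14) = 20*(-1/14) = -10/7 ≈ -1.4286)
g - 1*271 = -10/7 - 1*271 = -10/7 - 271 = -1907/7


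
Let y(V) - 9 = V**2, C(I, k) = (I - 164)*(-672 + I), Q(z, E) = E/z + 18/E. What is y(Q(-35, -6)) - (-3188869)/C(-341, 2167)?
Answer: 2912043443/125333425 ≈ 23.234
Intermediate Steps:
Q(z, E) = 18/E + E/z
C(I, k) = (-672 + I)*(-164 + I) (C(I, k) = (-164 + I)*(-672 + I) = (-672 + I)*(-164 + I))
y(V) = 9 + V**2
y(Q(-35, -6)) - (-3188869)/C(-341, 2167) = (9 + (18/(-6) - 6/(-35))**2) - (-3188869)/(110208 + (-341)**2 - 836*(-341)) = (9 + (18*(-1/6) - 6*(-1/35))**2) - (-3188869)/(110208 + 116281 + 285076) = (9 + (-3 + 6/35)**2) - (-3188869)/511565 = (9 + (-99/35)**2) - (-3188869)/511565 = (9 + 9801/1225) - 1*(-3188869/511565) = 20826/1225 + 3188869/511565 = 2912043443/125333425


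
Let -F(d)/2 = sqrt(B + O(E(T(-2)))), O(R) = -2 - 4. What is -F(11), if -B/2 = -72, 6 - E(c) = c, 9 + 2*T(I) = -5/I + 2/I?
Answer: 2*sqrt(138) ≈ 23.495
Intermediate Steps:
T(I) = -9/2 - 3/(2*I) (T(I) = -9/2 + (-5/I + 2/I)/2 = -9/2 + (-3/I)/2 = -9/2 - 3/(2*I))
E(c) = 6 - c
B = 144 (B = -2*(-72) = 144)
O(R) = -6
F(d) = -2*sqrt(138) (F(d) = -2*sqrt(144 - 6) = -2*sqrt(138))
-F(11) = -(-2)*sqrt(138) = 2*sqrt(138)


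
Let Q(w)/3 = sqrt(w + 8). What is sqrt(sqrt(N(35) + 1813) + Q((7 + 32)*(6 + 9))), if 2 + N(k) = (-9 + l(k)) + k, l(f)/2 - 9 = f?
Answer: sqrt(3*sqrt(593) + 5*sqrt(77)) ≈ 10.813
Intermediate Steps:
l(f) = 18 + 2*f
N(k) = 7 + 3*k (N(k) = -2 + ((-9 + (18 + 2*k)) + k) = -2 + ((9 + 2*k) + k) = -2 + (9 + 3*k) = 7 + 3*k)
Q(w) = 3*sqrt(8 + w) (Q(w) = 3*sqrt(w + 8) = 3*sqrt(8 + w))
sqrt(sqrt(N(35) + 1813) + Q((7 + 32)*(6 + 9))) = sqrt(sqrt((7 + 3*35) + 1813) + 3*sqrt(8 + (7 + 32)*(6 + 9))) = sqrt(sqrt((7 + 105) + 1813) + 3*sqrt(8 + 39*15)) = sqrt(sqrt(112 + 1813) + 3*sqrt(8 + 585)) = sqrt(sqrt(1925) + 3*sqrt(593)) = sqrt(5*sqrt(77) + 3*sqrt(593)) = sqrt(3*sqrt(593) + 5*sqrt(77))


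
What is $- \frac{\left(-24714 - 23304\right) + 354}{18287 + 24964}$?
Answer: $\frac{15888}{14417} \approx 1.102$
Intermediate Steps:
$- \frac{\left(-24714 - 23304\right) + 354}{18287 + 24964} = - \frac{\left(-24714 - 23304\right) + 354}{43251} = - \frac{-48018 + 354}{43251} = - \frac{-47664}{43251} = \left(-1\right) \left(- \frac{15888}{14417}\right) = \frac{15888}{14417}$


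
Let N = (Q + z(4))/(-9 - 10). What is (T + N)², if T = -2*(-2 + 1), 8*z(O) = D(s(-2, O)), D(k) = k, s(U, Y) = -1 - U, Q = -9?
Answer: 140625/23104 ≈ 6.0866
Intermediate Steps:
z(O) = ⅛ (z(O) = (-1 - 1*(-2))/8 = (-1 + 2)/8 = (⅛)*1 = ⅛)
T = 2 (T = -2*(-1) = 2)
N = 71/152 (N = (-9 + ⅛)/(-9 - 10) = -71/8/(-19) = -71/8*(-1/19) = 71/152 ≈ 0.46711)
(T + N)² = (2 + 71/152)² = (375/152)² = 140625/23104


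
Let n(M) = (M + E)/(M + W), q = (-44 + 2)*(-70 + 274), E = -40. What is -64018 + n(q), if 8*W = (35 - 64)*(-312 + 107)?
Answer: -4007393918/62599 ≈ -64017.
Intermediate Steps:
q = -8568 (q = -42*204 = -8568)
W = 5945/8 (W = ((35 - 64)*(-312 + 107))/8 = (-29*(-205))/8 = (⅛)*5945 = 5945/8 ≈ 743.13)
n(M) = (-40 + M)/(5945/8 + M) (n(M) = (M - 40)/(M + 5945/8) = (-40 + M)/(5945/8 + M))
-64018 + n(q) = -64018 + 8*(-40 - 8568)/(5945 + 8*(-8568)) = -64018 + 8*(-8608)/(5945 - 68544) = -64018 + 8*(-8608)/(-62599) = -64018 + 8*(-1/62599)*(-8608) = -64018 + 68864/62599 = -4007393918/62599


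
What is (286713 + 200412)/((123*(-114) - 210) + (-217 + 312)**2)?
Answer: -487125/5207 ≈ -93.552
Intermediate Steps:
(286713 + 200412)/((123*(-114) - 210) + (-217 + 312)**2) = 487125/((-14022 - 210) + 95**2) = 487125/(-14232 + 9025) = 487125/(-5207) = 487125*(-1/5207) = -487125/5207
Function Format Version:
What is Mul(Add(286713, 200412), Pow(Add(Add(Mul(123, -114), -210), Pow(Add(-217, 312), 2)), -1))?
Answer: Rational(-487125, 5207) ≈ -93.552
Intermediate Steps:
Mul(Add(286713, 200412), Pow(Add(Add(Mul(123, -114), -210), Pow(Add(-217, 312), 2)), -1)) = Mul(487125, Pow(Add(Add(-14022, -210), Pow(95, 2)), -1)) = Mul(487125, Pow(Add(-14232, 9025), -1)) = Mul(487125, Pow(-5207, -1)) = Mul(487125, Rational(-1, 5207)) = Rational(-487125, 5207)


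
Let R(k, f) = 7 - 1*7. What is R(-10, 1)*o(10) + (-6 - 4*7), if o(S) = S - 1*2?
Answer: -34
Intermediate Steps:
R(k, f) = 0 (R(k, f) = 7 - 7 = 0)
o(S) = -2 + S (o(S) = S - 2 = -2 + S)
R(-10, 1)*o(10) + (-6 - 4*7) = 0*(-2 + 10) + (-6 - 4*7) = 0*8 + (-6 - 28) = 0 - 34 = -34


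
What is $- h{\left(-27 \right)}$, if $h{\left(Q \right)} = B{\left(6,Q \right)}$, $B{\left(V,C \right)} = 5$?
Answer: $-5$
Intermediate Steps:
$h{\left(Q \right)} = 5$
$- h{\left(-27 \right)} = \left(-1\right) 5 = -5$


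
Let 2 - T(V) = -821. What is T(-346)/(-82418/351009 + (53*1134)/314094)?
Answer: -15122600426043/798442729 ≈ -18940.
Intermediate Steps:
T(V) = 823 (T(V) = 2 - 1*(-821) = 2 + 821 = 823)
T(-346)/(-82418/351009 + (53*1134)/314094) = 823/(-82418/351009 + (53*1134)/314094) = 823/(-82418*1/351009 + 60102*(1/314094)) = 823/(-82418/351009 + 10017/52349) = 823/(-798442729/18374970141) = 823*(-18374970141/798442729) = -15122600426043/798442729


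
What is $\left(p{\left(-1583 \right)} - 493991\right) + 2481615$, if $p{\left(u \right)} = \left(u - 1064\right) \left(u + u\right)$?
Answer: $10368026$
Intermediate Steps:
$p{\left(u \right)} = 2 u \left(-1064 + u\right)$ ($p{\left(u \right)} = \left(-1064 + u\right) 2 u = 2 u \left(-1064 + u\right)$)
$\left(p{\left(-1583 \right)} - 493991\right) + 2481615 = \left(2 \left(-1583\right) \left(-1064 - 1583\right) - 493991\right) + 2481615 = \left(2 \left(-1583\right) \left(-2647\right) - 493991\right) + 2481615 = \left(8380402 - 493991\right) + 2481615 = 7886411 + 2481615 = 10368026$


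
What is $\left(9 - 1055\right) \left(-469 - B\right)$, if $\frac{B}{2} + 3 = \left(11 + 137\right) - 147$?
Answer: $486390$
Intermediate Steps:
$B = -4$ ($B = -6 + 2 \left(\left(11 + 137\right) - 147\right) = -6 + 2 \left(148 - 147\right) = -6 + 2 \cdot 1 = -6 + 2 = -4$)
$\left(9 - 1055\right) \left(-469 - B\right) = \left(9 - 1055\right) \left(-469 - -4\right) = - 1046 \left(-469 + 4\right) = \left(-1046\right) \left(-465\right) = 486390$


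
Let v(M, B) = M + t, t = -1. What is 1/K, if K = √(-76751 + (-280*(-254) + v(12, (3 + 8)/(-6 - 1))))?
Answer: -I*√1405/2810 ≈ -0.013339*I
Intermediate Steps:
v(M, B) = -1 + M (v(M, B) = M - 1 = -1 + M)
K = 2*I*√1405 (K = √(-76751 + (-280*(-254) + (-1 + 12))) = √(-76751 + (71120 + 11)) = √(-76751 + 71131) = √(-5620) = 2*I*√1405 ≈ 74.967*I)
1/K = 1/(2*I*√1405) = -I*√1405/2810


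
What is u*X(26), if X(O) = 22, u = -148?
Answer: -3256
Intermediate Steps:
u*X(26) = -148*22 = -3256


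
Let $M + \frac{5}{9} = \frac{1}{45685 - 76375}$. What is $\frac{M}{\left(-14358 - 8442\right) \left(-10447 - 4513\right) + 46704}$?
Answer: $- \frac{17051}{10469424065760} \approx -1.6286 \cdot 10^{-9}$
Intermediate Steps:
$M = - \frac{17051}{30690}$ ($M = - \frac{5}{9} + \frac{1}{45685 - 76375} = - \frac{5}{9} + \frac{1}{-30690} = - \frac{5}{9} - \frac{1}{30690} = - \frac{17051}{30690} \approx -0.55559$)
$\frac{M}{\left(-14358 - 8442\right) \left(-10447 - 4513\right) + 46704} = - \frac{17051}{30690 \left(\left(-14358 - 8442\right) \left(-10447 - 4513\right) + 46704\right)} = - \frac{17051}{30690 \left(\left(-14358 - 8442\right) \left(-14960\right) + 46704\right)} = - \frac{17051}{30690 \left(\left(-22800\right) \left(-14960\right) + 46704\right)} = - \frac{17051}{30690 \left(341088000 + 46704\right)} = - \frac{17051}{30690 \cdot 341134704} = \left(- \frac{17051}{30690}\right) \frac{1}{341134704} = - \frac{17051}{10469424065760}$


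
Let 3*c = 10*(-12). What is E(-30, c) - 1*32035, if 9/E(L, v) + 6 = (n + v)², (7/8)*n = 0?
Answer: -51063781/1594 ≈ -32035.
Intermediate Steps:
n = 0 (n = (8/7)*0 = 0)
c = -40 (c = (10*(-12))/3 = (⅓)*(-120) = -40)
E(L, v) = 9/(-6 + v²) (E(L, v) = 9/(-6 + (0 + v)²) = 9/(-6 + v²))
E(-30, c) - 1*32035 = 9/(-6 + (-40)²) - 1*32035 = 9/(-6 + 1600) - 32035 = 9/1594 - 32035 = -51063781/1594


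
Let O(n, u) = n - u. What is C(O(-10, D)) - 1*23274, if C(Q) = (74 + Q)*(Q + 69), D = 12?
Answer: -20830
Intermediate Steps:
C(Q) = (69 + Q)*(74 + Q) (C(Q) = (74 + Q)*(69 + Q) = (69 + Q)*(74 + Q))
C(O(-10, D)) - 1*23274 = (5106 + (-10 - 1*12)² + 143*(-10 - 1*12)) - 1*23274 = (5106 + (-10 - 12)² + 143*(-10 - 12)) - 23274 = (5106 + (-22)² + 143*(-22)) - 23274 = (5106 + 484 - 3146) - 23274 = 2444 - 23274 = -20830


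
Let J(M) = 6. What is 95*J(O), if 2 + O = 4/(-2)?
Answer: 570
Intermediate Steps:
O = -4 (O = -2 + 4/(-2) = -2 + 4*(-½) = -2 - 2 = -4)
95*J(O) = 95*6 = 570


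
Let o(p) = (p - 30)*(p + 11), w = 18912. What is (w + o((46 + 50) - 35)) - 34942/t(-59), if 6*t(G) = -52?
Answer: 327285/13 ≈ 25176.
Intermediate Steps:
t(G) = -26/3 (t(G) = (⅙)*(-52) = -26/3)
o(p) = (-30 + p)*(11 + p)
(w + o((46 + 50) - 35)) - 34942/t(-59) = (18912 + (-330 + ((46 + 50) - 35)² - 19*((46 + 50) - 35))) - 34942/(-26/3) = (18912 + (-330 + (96 - 35)² - 19*(96 - 35))) - 34942*(-3)/26 = (18912 + (-330 + 61² - 19*61)) - 1*(-52413/13) = (18912 + (-330 + 3721 - 1159)) + 52413/13 = (18912 + 2232) + 52413/13 = 21144 + 52413/13 = 327285/13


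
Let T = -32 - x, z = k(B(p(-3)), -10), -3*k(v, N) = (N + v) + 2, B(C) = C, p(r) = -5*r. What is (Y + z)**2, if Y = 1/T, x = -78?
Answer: 101761/19044 ≈ 5.3435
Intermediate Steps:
k(v, N) = -2/3 - N/3 - v/3 (k(v, N) = -((N + v) + 2)/3 = -(2 + N + v)/3 = -2/3 - N/3 - v/3)
z = -7/3 (z = -2/3 - 1/3*(-10) - (-5)*(-3)/3 = -2/3 + 10/3 - 1/3*15 = -2/3 + 10/3 - 5 = -7/3 ≈ -2.3333)
T = 46 (T = -32 - 1*(-78) = -32 + 78 = 46)
Y = 1/46 ≈ 0.021739
(Y + z)**2 = (1/46 - 7/3)**2 = (-319/138)**2 = 101761/19044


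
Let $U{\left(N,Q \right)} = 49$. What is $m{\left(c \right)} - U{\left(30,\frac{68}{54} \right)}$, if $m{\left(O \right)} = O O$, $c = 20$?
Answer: $351$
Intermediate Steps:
$m{\left(O \right)} = O^{2}$
$m{\left(c \right)} - U{\left(30,\frac{68}{54} \right)} = 20^{2} - 49 = 400 - 49 = 351$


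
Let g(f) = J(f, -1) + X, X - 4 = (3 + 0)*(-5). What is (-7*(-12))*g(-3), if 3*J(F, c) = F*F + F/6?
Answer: -686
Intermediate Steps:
J(F, c) = F**2/3 + F/18 (J(F, c) = (F*F + F/6)/3 = (F**2 + F*(1/6))/3 = (F**2 + F/6)/3 = F**2/3 + F/18)
X = -11 (X = 4 + (3 + 0)*(-5) = 4 + 3*(-5) = 4 - 15 = -11)
g(f) = -11 + f*(1 + 6*f)/18 (g(f) = f*(1 + 6*f)/18 - 11 = -11 + f*(1 + 6*f)/18)
(-7*(-12))*g(-3) = (-7*(-12))*(-11 + (1/18)*(-3)*(1 + 6*(-3))) = 84*(-11 + (1/18)*(-3)*(1 - 18)) = 84*(-11 + (1/18)*(-3)*(-17)) = 84*(-11 + 17/6) = 84*(-49/6) = -686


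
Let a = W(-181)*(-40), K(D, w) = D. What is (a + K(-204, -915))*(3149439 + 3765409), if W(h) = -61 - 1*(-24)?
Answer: 8823346048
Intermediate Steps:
W(h) = -37 (W(h) = -61 + 24 = -37)
a = 1480 (a = -37*(-40) = 1480)
(a + K(-204, -915))*(3149439 + 3765409) = (1480 - 204)*(3149439 + 3765409) = 1276*6914848 = 8823346048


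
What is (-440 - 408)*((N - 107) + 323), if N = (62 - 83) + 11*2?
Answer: -184016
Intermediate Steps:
N = 1 (N = -21 + 22 = 1)
(-440 - 408)*((N - 107) + 323) = (-440 - 408)*((1 - 107) + 323) = -848*(-106 + 323) = -848*217 = -184016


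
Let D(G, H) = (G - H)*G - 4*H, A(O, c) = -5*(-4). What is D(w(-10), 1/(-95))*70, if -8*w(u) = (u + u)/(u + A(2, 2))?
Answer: 1141/152 ≈ 7.5066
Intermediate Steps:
A(O, c) = 20
w(u) = -u/(4*(20 + u)) (w(u) = -(u + u)/(8*(u + 20)) = -2*u/(8*(20 + u)) = -u/(4*(20 + u)))
D(G, H) = -4*H + G*(G - H) (D(G, H) = G*(G - H) - 4*H = -4*H + G*(G - H))
D(w(-10), 1/(-95))*70 = ((-1*(-10)/(80 + 4*(-10)))² - 4/(-95) - 1*(-1*(-10)/(80 + 4*(-10)))/(-95))*70 = ((-1*(-10)/(80 - 40))² - 4*(-1/95) - 1*(-1*(-10)/(80 - 40))*(-1/95))*70 = ((-1*(-10)/40)² + 4/95 - 1*(-1*(-10)/40)*(-1/95))*70 = ((-1*(-10)*1/40)² + 4/95 - 1*(-1*(-10)*1/40)*(-1/95))*70 = ((¼)² + 4/95 - 1*¼*(-1/95))*70 = (1/16 + 4/95 + 1/380)*70 = (163/1520)*70 = 1141/152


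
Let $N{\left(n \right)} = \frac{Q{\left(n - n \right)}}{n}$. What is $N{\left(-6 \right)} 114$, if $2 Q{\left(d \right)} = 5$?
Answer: $- \frac{95}{2} \approx -47.5$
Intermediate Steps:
$Q{\left(d \right)} = \frac{5}{2}$ ($Q{\left(d \right)} = \frac{1}{2} \cdot 5 = \frac{5}{2}$)
$N{\left(n \right)} = \frac{5}{2 n}$
$N{\left(-6 \right)} 114 = \frac{5}{2 \left(-6\right)} 114 = \frac{5}{2} \left(- \frac{1}{6}\right) 114 = \left(- \frac{5}{12}\right) 114 = - \frac{95}{2}$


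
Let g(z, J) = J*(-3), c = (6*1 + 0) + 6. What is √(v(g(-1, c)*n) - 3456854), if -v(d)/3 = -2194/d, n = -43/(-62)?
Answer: I*√57529894317/129 ≈ 1859.3*I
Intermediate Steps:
n = 43/62 (n = -43*(-1/62) = 43/62 ≈ 0.69355)
c = 12 (c = (6 + 0) + 6 = 6 + 6 = 12)
g(z, J) = -3*J
v(d) = 6582/d (v(d) = -(-6582)/d = 6582/d)
√(v(g(-1, c)*n) - 3456854) = √(6582/((-3*12*(43/62))) - 3456854) = √(6582/((-36*43/62)) - 3456854) = √(6582/(-774/31) - 3456854) = √(6582*(-31/774) - 3456854) = √(-34007/129 - 3456854) = √(-445968173/129) = I*√57529894317/129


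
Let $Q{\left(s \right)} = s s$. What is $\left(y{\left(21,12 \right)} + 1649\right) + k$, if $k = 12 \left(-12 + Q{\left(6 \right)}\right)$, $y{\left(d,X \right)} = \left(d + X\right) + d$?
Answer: $1991$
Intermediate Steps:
$Q{\left(s \right)} = s^{2}$
$y{\left(d,X \right)} = X + 2 d$ ($y{\left(d,X \right)} = \left(X + d\right) + d = X + 2 d$)
$k = 288$ ($k = 12 \left(-12 + 6^{2}\right) = 12 \left(-12 + 36\right) = 12 \cdot 24 = 288$)
$\left(y{\left(21,12 \right)} + 1649\right) + k = \left(\left(12 + 2 \cdot 21\right) + 1649\right) + 288 = \left(\left(12 + 42\right) + 1649\right) + 288 = \left(54 + 1649\right) + 288 = 1703 + 288 = 1991$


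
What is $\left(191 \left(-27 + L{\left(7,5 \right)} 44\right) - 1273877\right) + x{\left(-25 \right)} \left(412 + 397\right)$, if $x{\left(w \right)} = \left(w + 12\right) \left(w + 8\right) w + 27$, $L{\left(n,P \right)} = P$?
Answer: $-5684896$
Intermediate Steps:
$x{\left(w \right)} = 27 + w \left(8 + w\right) \left(12 + w\right)$ ($x{\left(w \right)} = \left(12 + w\right) \left(8 + w\right) w + 27 = \left(8 + w\right) \left(12 + w\right) w + 27 = w \left(8 + w\right) \left(12 + w\right) + 27 = 27 + w \left(8 + w\right) \left(12 + w\right)$)
$\left(191 \left(-27 + L{\left(7,5 \right)} 44\right) - 1273877\right) + x{\left(-25 \right)} \left(412 + 397\right) = \left(191 \left(-27 + 5 \cdot 44\right) - 1273877\right) + \left(27 + \left(-25\right)^{3} + 20 \left(-25\right)^{2} + 96 \left(-25\right)\right) \left(412 + 397\right) = \left(191 \left(-27 + 220\right) - 1273877\right) + \left(27 - 15625 + 20 \cdot 625 - 2400\right) 809 = \left(191 \cdot 193 - 1273877\right) + \left(27 - 15625 + 12500 - 2400\right) 809 = \left(36863 - 1273877\right) - 4447882 = -1237014 - 4447882 = -5684896$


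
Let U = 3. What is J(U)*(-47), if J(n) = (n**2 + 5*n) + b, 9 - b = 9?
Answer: -1128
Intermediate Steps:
b = 0 (b = 9 - 1*9 = 9 - 9 = 0)
J(n) = n**2 + 5*n (J(n) = (n**2 + 5*n) + 0 = n**2 + 5*n)
J(U)*(-47) = (3*(5 + 3))*(-47) = (3*8)*(-47) = 24*(-47) = -1128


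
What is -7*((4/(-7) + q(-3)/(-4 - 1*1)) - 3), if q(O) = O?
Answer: 104/5 ≈ 20.800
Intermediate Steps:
-7*((4/(-7) + q(-3)/(-4 - 1*1)) - 3) = -7*((4/(-7) - 3/(-4 - 1*1)) - 3) = -7*((4*(-⅐) - 3/(-4 - 1)) - 3) = -7*((-4/7 - 3/(-5)) - 3) = -7*((-4/7 - 3*(-⅕)) - 3) = -7*((-4/7 + ⅗) - 3) = -7*(1/35 - 3) = -7*(-104/35) = 104/5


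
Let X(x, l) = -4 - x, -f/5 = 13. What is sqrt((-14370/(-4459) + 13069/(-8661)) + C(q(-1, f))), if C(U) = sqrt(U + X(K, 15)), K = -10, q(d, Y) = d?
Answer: sqrt(52162906180749 + 30437917941249*sqrt(5))/5517057 ≈ 1.9874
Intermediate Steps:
f = -65 (f = -5*13 = -65)
C(U) = sqrt(6 + U) (C(U) = sqrt(U + (-4 - 1*(-10))) = sqrt(U + (-4 + 10)) = sqrt(U + 6) = sqrt(6 + U))
sqrt((-14370/(-4459) + 13069/(-8661)) + C(q(-1, f))) = sqrt((-14370/(-4459) + 13069/(-8661)) + sqrt(6 - 1)) = sqrt((-14370*(-1/4459) + 13069*(-1/8661)) + sqrt(5)) = sqrt((14370/4459 - 13069/8661) + sqrt(5)) = sqrt(66183899/38619399 + sqrt(5))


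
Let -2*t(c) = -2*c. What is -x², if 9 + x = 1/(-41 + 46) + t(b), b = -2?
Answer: -2916/25 ≈ -116.64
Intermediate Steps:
t(c) = c (t(c) = -(-1)*c = c)
x = -54/5 (x = -9 + (1/(-41 + 46) - 2) = -9 + (1/5 - 2) = -9 + (⅕ - 2) = -9 - 9/5 = -54/5 ≈ -10.800)
-x² = -(-54/5)² = -1*2916/25 = -2916/25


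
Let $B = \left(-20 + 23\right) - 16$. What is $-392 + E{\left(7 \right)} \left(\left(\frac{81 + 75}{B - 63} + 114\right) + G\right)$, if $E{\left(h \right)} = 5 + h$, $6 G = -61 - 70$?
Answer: $\frac{13098}{19} \approx 689.37$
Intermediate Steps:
$G = - \frac{131}{6}$ ($G = \frac{-61 - 70}{6} = \frac{1}{6} \left(-131\right) = - \frac{131}{6} \approx -21.833$)
$B = -13$ ($B = 3 - 16 = -13$)
$-392 + E{\left(7 \right)} \left(\left(\frac{81 + 75}{B - 63} + 114\right) + G\right) = -392 + \left(5 + 7\right) \left(\left(\frac{81 + 75}{-13 - 63} + 114\right) - \frac{131}{6}\right) = -392 + 12 \left(\left(\frac{156}{-76} + 114\right) - \frac{131}{6}\right) = -392 + 12 \left(\left(156 \left(- \frac{1}{76}\right) + 114\right) - \frac{131}{6}\right) = -392 + 12 \left(\left(- \frac{39}{19} + 114\right) - \frac{131}{6}\right) = -392 + 12 \left(\frac{2127}{19} - \frac{131}{6}\right) = -392 + 12 \cdot \frac{10273}{114} = -392 + \frac{20546}{19} = \frac{13098}{19}$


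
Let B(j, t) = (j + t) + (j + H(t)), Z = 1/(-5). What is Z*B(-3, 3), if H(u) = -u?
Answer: 6/5 ≈ 1.2000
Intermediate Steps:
Z = -1/5 ≈ -0.20000
B(j, t) = 2*j (B(j, t) = (j + t) + (j - t) = 2*j)
Z*B(-3, 3) = -2*(-3)/5 = -1/5*(-6) = 6/5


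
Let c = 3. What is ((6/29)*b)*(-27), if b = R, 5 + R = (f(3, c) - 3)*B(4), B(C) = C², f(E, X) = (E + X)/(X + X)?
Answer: 5994/29 ≈ 206.69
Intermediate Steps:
f(E, X) = (E + X)/(2*X) (f(E, X) = (E + X)/((2*X)) = (E + X)*(1/(2*X)) = (E + X)/(2*X))
R = -37 (R = -5 + ((½)*(3 + 3)/3 - 3)*4² = -5 + ((½)*(⅓)*6 - 3)*16 = -5 + (1 - 3)*16 = -5 - 2*16 = -5 - 32 = -37)
b = -37
((6/29)*b)*(-27) = ((6/29)*(-37))*(-27) = -222/29*(-27) = 5994/29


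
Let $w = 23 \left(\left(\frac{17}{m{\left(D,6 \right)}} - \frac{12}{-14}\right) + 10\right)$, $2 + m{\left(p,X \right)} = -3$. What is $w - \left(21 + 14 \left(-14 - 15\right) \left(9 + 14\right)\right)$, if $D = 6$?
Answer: $\frac{332098}{35} \approx 9488.5$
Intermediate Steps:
$m{\left(p,X \right)} = -5$ ($m{\left(p,X \right)} = -2 - 3 = -5$)
$w = \frac{6003}{35}$ ($w = 23 \left(\left(\frac{17}{-5} - \frac{12}{-14}\right) + 10\right) = 23 \left(\left(17 \left(- \frac{1}{5}\right) - - \frac{6}{7}\right) + 10\right) = 23 \left(\left(- \frac{17}{5} + \frac{6}{7}\right) + 10\right) = 23 \left(- \frac{89}{35} + 10\right) = 23 \cdot \frac{261}{35} = \frac{6003}{35} \approx 171.51$)
$w - \left(21 + 14 \left(-14 - 15\right) \left(9 + 14\right)\right) = \frac{6003}{35} - \left(21 + 14 \left(-14 - 15\right) \left(9 + 14\right)\right) = \frac{6003}{35} - \left(21 + 14 \left(\left(-29\right) 23\right)\right) = \frac{6003}{35} - -9317 = \frac{6003}{35} + \left(-21 + 9338\right) = \frac{6003}{35} + 9317 = \frac{332098}{35}$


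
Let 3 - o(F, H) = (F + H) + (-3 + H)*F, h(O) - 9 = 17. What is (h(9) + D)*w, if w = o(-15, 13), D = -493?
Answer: -72385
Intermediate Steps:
h(O) = 26 (h(O) = 9 + 17 = 26)
o(F, H) = 3 - F - H - F*(-3 + H) (o(F, H) = 3 - ((F + H) + (-3 + H)*F) = 3 - ((F + H) + F*(-3 + H)) = 3 - (F + H + F*(-3 + H)) = 3 + (-F - H - F*(-3 + H)) = 3 - F - H - F*(-3 + H))
w = 155 (w = 3 - 1*13 + 2*(-15) - 1*(-15)*13 = 3 - 13 - 30 + 195 = 155)
(h(9) + D)*w = (26 - 493)*155 = -467*155 = -72385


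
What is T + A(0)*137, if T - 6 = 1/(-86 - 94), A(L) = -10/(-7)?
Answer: 254153/1260 ≈ 201.71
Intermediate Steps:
A(L) = 10/7 (A(L) = -10*(-⅐) = 10/7)
T = 1079/180 (T = 6 + 1/(-86 - 94) = 6 + 1/(-180) = 6 - 1/180 = 1079/180 ≈ 5.9944)
T + A(0)*137 = 1079/180 + (10/7)*137 = 1079/180 + 1370/7 = 254153/1260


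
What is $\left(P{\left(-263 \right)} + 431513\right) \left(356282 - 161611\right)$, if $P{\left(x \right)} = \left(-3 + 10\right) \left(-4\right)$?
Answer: $83997616435$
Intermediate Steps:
$P{\left(x \right)} = -28$ ($P{\left(x \right)} = 7 \left(-4\right) = -28$)
$\left(P{\left(-263 \right)} + 431513\right) \left(356282 - 161611\right) = \left(-28 + 431513\right) \left(356282 - 161611\right) = 431485 \cdot 194671 = 83997616435$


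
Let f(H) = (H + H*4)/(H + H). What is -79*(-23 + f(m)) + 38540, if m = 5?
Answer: 80319/2 ≈ 40160.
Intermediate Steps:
f(H) = 5/2 (f(H) = (H + 4*H)/((2*H)) = (5*H)*(1/(2*H)) = 5/2)
-79*(-23 + f(m)) + 38540 = -79*(-23 + 5/2) + 38540 = -79*(-41/2) + 38540 = 3239/2 + 38540 = 80319/2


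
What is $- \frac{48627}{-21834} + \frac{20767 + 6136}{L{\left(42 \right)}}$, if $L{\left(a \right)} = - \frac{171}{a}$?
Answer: $- \frac{913425521}{138282} \approx -6605.5$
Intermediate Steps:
$- \frac{48627}{-21834} + \frac{20767 + 6136}{L{\left(42 \right)}} = - \frac{48627}{-21834} + \frac{20767 + 6136}{\left(-171\right) \frac{1}{42}} = \left(-48627\right) \left(- \frac{1}{21834}\right) + \frac{26903}{\left(-171\right) \frac{1}{42}} = \frac{5403}{2426} + \frac{26903}{- \frac{57}{14}} = \frac{5403}{2426} + 26903 \left(- \frac{14}{57}\right) = \frac{5403}{2426} - \frac{376642}{57} = - \frac{913425521}{138282}$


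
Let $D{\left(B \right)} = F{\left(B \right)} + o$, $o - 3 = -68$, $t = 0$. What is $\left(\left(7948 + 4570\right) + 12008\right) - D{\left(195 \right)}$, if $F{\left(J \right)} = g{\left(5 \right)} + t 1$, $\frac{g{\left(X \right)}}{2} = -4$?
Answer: $24599$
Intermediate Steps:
$g{\left(X \right)} = -8$ ($g{\left(X \right)} = 2 \left(-4\right) = -8$)
$o = -65$ ($o = 3 - 68 = -65$)
$F{\left(J \right)} = -8$ ($F{\left(J \right)} = -8 + 0 \cdot 1 = -8 + 0 = -8$)
$D{\left(B \right)} = -73$ ($D{\left(B \right)} = -8 - 65 = -73$)
$\left(\left(7948 + 4570\right) + 12008\right) - D{\left(195 \right)} = \left(\left(7948 + 4570\right) + 12008\right) - -73 = \left(12518 + 12008\right) + 73 = 24526 + 73 = 24599$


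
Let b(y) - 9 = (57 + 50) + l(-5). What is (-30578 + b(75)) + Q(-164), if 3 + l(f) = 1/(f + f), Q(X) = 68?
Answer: -303971/10 ≈ -30397.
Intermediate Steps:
l(f) = -3 + 1/(2*f) (l(f) = -3 + 1/(f + f) = -3 + 1/(2*f))
b(y) = 1129/10 (b(y) = 9 + ((57 + 50) + (-3 + (1/2)/(-5))) = 9 + (107 + (-3 + (1/2)*(-1/5))) = 9 + (107 + (-3 - 1/10)) = 9 + (107 - 31/10) = 9 + 1039/10 = 1129/10)
(-30578 + b(75)) + Q(-164) = (-30578 + 1129/10) + 68 = -304651/10 + 68 = -303971/10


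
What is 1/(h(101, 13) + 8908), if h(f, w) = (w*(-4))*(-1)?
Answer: 1/8960 ≈ 0.00011161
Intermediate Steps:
h(f, w) = 4*w (h(f, w) = -4*w*(-1) = 4*w)
1/(h(101, 13) + 8908) = 1/(4*13 + 8908) = 1/(52 + 8908) = 1/8960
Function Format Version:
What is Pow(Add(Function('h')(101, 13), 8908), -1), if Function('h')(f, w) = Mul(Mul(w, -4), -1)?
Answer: Rational(1, 8960) ≈ 0.00011161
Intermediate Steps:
Function('h')(f, w) = Mul(4, w) (Function('h')(f, w) = Mul(Mul(-4, w), -1) = Mul(4, w))
Pow(Add(Function('h')(101, 13), 8908), -1) = Pow(Add(Mul(4, 13), 8908), -1) = Pow(Add(52, 8908), -1) = Pow(8960, -1) = Rational(1, 8960)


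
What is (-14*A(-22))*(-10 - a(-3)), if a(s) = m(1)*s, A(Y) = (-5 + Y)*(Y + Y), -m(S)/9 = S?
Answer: 615384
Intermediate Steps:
m(S) = -9*S
A(Y) = 2*Y*(-5 + Y) (A(Y) = (-5 + Y)*(2*Y) = 2*Y*(-5 + Y))
a(s) = -9*s (a(s) = (-9*1)*s = -9*s)
(-14*A(-22))*(-10 - a(-3)) = (-28*(-22)*(-5 - 22))*(-10 - (-9)*(-3)) = (-28*(-22)*(-27))*(-10 - 1*27) = (-14*1188)*(-10 - 27) = -16632*(-37) = 615384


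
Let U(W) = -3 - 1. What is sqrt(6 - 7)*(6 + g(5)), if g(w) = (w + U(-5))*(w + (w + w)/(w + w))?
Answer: 12*I ≈ 12.0*I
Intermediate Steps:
U(W) = -4
g(w) = (1 + w)*(-4 + w) (g(w) = (w - 4)*(w + (w + w)/(w + w)) = (-4 + w)*(w + (2*w)/((2*w))) = (-4 + w)*(w + (2*w)*(1/(2*w))) = (-4 + w)*(w + 1) = (-4 + w)*(1 + w) = (1 + w)*(-4 + w))
sqrt(6 - 7)*(6 + g(5)) = sqrt(6 - 7)*(6 + (-4 + 5**2 - 3*5)) = sqrt(-1)*(6 + (-4 + 25 - 15)) = I*(6 + 6) = I*12 = 12*I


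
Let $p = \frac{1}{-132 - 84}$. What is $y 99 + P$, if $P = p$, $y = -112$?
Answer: $- \frac{2395009}{216} \approx -11088.0$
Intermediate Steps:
$p = - \frac{1}{216}$ ($p = \frac{1}{-216} = - \frac{1}{216} \approx -0.0046296$)
$P = - \frac{1}{216} \approx -0.0046296$
$y 99 + P = \left(-112\right) 99 - \frac{1}{216} = -11088 - \frac{1}{216} = - \frac{2395009}{216}$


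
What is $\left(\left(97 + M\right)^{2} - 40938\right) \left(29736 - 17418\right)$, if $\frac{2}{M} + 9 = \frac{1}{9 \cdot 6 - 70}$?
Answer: $- \frac{8176643574798}{21025} \approx -3.889 \cdot 10^{8}$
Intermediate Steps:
$M = - \frac{32}{145}$ ($M = \frac{2}{-9 + \frac{1}{9 \cdot 6 - 70}} = \frac{2}{-9 + \frac{1}{54 - 70}} = \frac{2}{-9 + \frac{1}{-16}} = \frac{2}{-9 - \frac{1}{16}} = \frac{2}{- \frac{145}{16}} = 2 \left(- \frac{16}{145}\right) = - \frac{32}{145} \approx -0.22069$)
$\left(\left(97 + M\right)^{2} - 40938\right) \left(29736 - 17418\right) = \left(\left(97 - \frac{32}{145}\right)^{2} - 40938\right) \left(29736 - 17418\right) = \left(\left(\frac{14033}{145}\right)^{2} - 40938\right) 12318 = \left(\frac{196925089}{21025} - 40938\right) 12318 = \left(- \frac{663796361}{21025}\right) 12318 = - \frac{8176643574798}{21025}$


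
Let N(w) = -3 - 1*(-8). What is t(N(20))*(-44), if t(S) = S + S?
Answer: -440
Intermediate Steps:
N(w) = 5 (N(w) = -3 + 8 = 5)
t(S) = 2*S
t(N(20))*(-44) = (2*5)*(-44) = 10*(-44) = -440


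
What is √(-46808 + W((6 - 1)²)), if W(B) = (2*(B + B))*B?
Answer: 2*I*√11077 ≈ 210.49*I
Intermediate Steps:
W(B) = 4*B² (W(B) = (2*(2*B))*B = (4*B)*B = 4*B²)
√(-46808 + W((6 - 1)²)) = √(-46808 + 4*((6 - 1)²)²) = √(-46808 + 4*(5²)²) = √(-46808 + 4*25²) = √(-46808 + 4*625) = √(-46808 + 2500) = √(-44308) = 2*I*√11077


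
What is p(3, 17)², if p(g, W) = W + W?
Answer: 1156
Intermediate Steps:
p(g, W) = 2*W
p(3, 17)² = (2*17)² = 34² = 1156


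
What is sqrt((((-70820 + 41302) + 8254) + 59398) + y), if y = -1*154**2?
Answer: 9*sqrt(178) ≈ 120.07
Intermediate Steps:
y = -23716 (y = -1*23716 = -23716)
sqrt((((-70820 + 41302) + 8254) + 59398) + y) = sqrt((((-70820 + 41302) + 8254) + 59398) - 23716) = sqrt(((-29518 + 8254) + 59398) - 23716) = sqrt((-21264 + 59398) - 23716) = sqrt(38134 - 23716) = sqrt(14418) = 9*sqrt(178)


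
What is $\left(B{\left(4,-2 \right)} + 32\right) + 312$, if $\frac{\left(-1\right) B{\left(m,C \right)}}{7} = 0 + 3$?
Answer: $323$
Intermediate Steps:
$B{\left(m,C \right)} = -21$ ($B{\left(m,C \right)} = - 7 \left(0 + 3\right) = \left(-7\right) 3 = -21$)
$\left(B{\left(4,-2 \right)} + 32\right) + 312 = \left(-21 + 32\right) + 312 = 11 + 312 = 323$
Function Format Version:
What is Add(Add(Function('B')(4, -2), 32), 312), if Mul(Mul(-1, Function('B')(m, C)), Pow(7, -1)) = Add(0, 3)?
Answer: 323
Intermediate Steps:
Function('B')(m, C) = -21 (Function('B')(m, C) = Mul(-7, Add(0, 3)) = Mul(-7, 3) = -21)
Add(Add(Function('B')(4, -2), 32), 312) = Add(Add(-21, 32), 312) = Add(11, 312) = 323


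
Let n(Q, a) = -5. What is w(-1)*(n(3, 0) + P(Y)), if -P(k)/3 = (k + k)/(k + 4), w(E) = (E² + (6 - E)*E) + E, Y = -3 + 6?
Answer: 53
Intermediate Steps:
Y = 3
w(E) = E + E² + E*(6 - E) (w(E) = (E² + E*(6 - E)) + E = E + E² + E*(6 - E))
P(k) = -6*k/(4 + k) (P(k) = -3*(k + k)/(k + 4) = -3*2*k/(4 + k) = -6*k/(4 + k))
w(-1)*(n(3, 0) + P(Y)) = (7*(-1))*(-5 - 6*3/(4 + 3)) = -7*(-5 - 6*3/7) = -7*(-5 - 6*3*⅐) = -7*(-5 - 18/7) = -7*(-53/7) = 53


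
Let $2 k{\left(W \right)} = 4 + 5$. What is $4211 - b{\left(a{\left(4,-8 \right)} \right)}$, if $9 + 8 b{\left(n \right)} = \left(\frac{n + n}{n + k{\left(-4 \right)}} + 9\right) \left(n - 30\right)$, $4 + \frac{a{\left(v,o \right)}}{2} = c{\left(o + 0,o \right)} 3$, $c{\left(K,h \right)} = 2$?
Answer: $\frac{577243}{136} \approx 4244.4$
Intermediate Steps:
$k{\left(W \right)} = \frac{9}{2}$ ($k{\left(W \right)} = \frac{4 + 5}{2} = \frac{1}{2} \cdot 9 = \frac{9}{2}$)
$a{\left(v,o \right)} = 4$ ($a{\left(v,o \right)} = -8 + 2 \cdot 2 \cdot 3 = -8 + 2 \cdot 6 = -8 + 12 = 4$)
$b{\left(n \right)} = - \frac{9}{8} + \frac{\left(-30 + n\right) \left(9 + \frac{2 n}{\frac{9}{2} + n}\right)}{8}$ ($b{\left(n \right)} = - \frac{9}{8} + \frac{\left(\frac{n + n}{n + \frac{9}{2}} + 9\right) \left(n - 30\right)}{8} = - \frac{9}{8} + \frac{\left(\frac{2 n}{\frac{9}{2} + n} + 9\right) \left(-30 + n\right)}{8} = - \frac{9}{8} + \frac{\left(9 + \frac{2 n}{\frac{9}{2} + n}\right) \left(-30 + n\right)}{8} = - \frac{9}{8} + \frac{\left(-30 + n\right) \left(9 + \frac{2 n}{\frac{9}{2} + n}\right)}{8}$)
$4211 - b{\left(a{\left(4,-8 \right)} \right)} = 4211 - \frac{-2511 - 2388 + 22 \cdot 4^{2}}{8 \left(9 + 2 \cdot 4\right)} = 4211 - \frac{-2511 - 2388 + 22 \cdot 16}{8 \left(9 + 8\right)} = 4211 - \frac{-2511 - 2388 + 352}{8 \cdot 17} = 4211 - \frac{1}{8} \cdot \frac{1}{17} \left(-4547\right) = 4211 - - \frac{4547}{136} = 4211 + \frac{4547}{136} = \frac{577243}{136}$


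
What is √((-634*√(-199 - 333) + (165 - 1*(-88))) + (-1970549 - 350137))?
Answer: √(-2320433 - 1268*I*√133) ≈ 4.8 - 1523.3*I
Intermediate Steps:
√((-634*√(-199 - 333) + (165 - 1*(-88))) + (-1970549 - 350137)) = √((-1268*I*√133 + (165 + 88)) - 2320686) = √((-1268*I*√133 + 253) - 2320686) = √((253 - 1268*I*√133) - 2320686) = √(-2320433 - 1268*I*√133)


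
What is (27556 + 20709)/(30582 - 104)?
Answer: 985/622 ≈ 1.5836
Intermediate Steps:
(27556 + 20709)/(30582 - 104) = 48265/30478 = 48265*(1/30478) = 985/622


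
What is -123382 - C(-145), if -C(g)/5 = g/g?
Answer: -123377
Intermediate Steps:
C(g) = -5 (C(g) = -5*g/g = -5*1 = -5)
-123382 - C(-145) = -123382 - 1*(-5) = -123382 + 5 = -123377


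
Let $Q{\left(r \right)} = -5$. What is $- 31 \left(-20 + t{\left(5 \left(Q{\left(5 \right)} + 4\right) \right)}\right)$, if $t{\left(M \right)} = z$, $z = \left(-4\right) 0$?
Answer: $620$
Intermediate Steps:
$z = 0$
$t{\left(M \right)} = 0$
$- 31 \left(-20 + t{\left(5 \left(Q{\left(5 \right)} + 4\right) \right)}\right) = - 31 \left(-20 + 0\right) = \left(-31\right) \left(-20\right) = 620$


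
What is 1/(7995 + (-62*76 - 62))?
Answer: 1/3221 ≈ 0.00031046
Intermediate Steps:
1/(7995 + (-62*76 - 62)) = 1/(7995 + (-4712 - 62)) = 1/(7995 - 4774) = 1/3221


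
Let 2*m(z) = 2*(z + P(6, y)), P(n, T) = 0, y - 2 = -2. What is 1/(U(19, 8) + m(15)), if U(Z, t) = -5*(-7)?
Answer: 1/50 ≈ 0.020000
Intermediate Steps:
y = 0 (y = 2 - 2 = 0)
m(z) = z (m(z) = (2*(z + 0))/2 = (2*z)/2 = z)
U(Z, t) = 35
1/(U(19, 8) + m(15)) = 1/(35 + 15) = 1/50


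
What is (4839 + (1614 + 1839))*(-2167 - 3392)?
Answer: -46095228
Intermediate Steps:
(4839 + (1614 + 1839))*(-2167 - 3392) = (4839 + 3453)*(-5559) = 8292*(-5559) = -46095228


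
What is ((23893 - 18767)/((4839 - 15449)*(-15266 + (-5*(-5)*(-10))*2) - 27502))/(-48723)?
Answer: -2563/4074454979517 ≈ -6.2904e-10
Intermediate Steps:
((23893 - 18767)/((4839 - 15449)*(-15266 + (-5*(-5)*(-10))*2) - 27502))/(-48723) = (5126/(-10610*(-15266 + (25*(-10))*2) - 27502))*(-1/48723) = (5126/(-10610*(-15266 - 250*2) - 27502))*(-1/48723) = (5126/(-10610*(-15266 - 500) - 27502))*(-1/48723) = (5126/(-10610*(-15766) - 27502))*(-1/48723) = (5126/(167277260 - 27502))*(-1/48723) = (5126/167249758)*(-1/48723) = (5126*(1/167249758))*(-1/48723) = (2563/83624879)*(-1/48723) = -2563/4074454979517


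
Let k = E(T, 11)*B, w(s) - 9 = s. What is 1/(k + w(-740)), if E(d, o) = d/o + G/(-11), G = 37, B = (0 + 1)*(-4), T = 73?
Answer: -11/8185 ≈ -0.0013439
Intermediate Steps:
B = -4 (B = 1*(-4) = -4)
w(s) = 9 + s
E(d, o) = -37/11 + d/o (E(d, o) = d/o + 37/(-11) = d/o + 37*(-1/11) = d/o - 37/11 = -37/11 + d/o)
k = -144/11 (k = (-37/11 + 73/11)*(-4) = (36/11)*(-4) = -144/11 ≈ -13.091)
1/(k + w(-740)) = 1/(-144/11 + (9 - 740)) = 1/(-144/11 - 731) = 1/(-8185/11) = -11/8185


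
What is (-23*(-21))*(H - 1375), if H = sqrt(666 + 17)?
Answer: -664125 + 483*sqrt(683) ≈ -6.5150e+5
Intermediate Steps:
H = sqrt(683) ≈ 26.134
(-23*(-21))*(H - 1375) = (-23*(-21))*(sqrt(683) - 1375) = 483*(-1375 + sqrt(683)) = -664125 + 483*sqrt(683)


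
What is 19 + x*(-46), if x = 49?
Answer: -2235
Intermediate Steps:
19 + x*(-46) = 19 + 49*(-46) = 19 - 2254 = -2235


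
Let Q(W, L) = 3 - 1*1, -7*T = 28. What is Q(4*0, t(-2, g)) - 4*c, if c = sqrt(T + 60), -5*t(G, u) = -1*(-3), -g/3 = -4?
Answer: 2 - 8*sqrt(14) ≈ -27.933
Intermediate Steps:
T = -4 (T = -1/7*28 = -4)
g = 12 (g = -3*(-4) = 12)
t(G, u) = -3/5 (t(G, u) = -(-1)*(-3)/5 = -1/5*3 = -3/5)
Q(W, L) = 2 (Q(W, L) = 3 - 1 = 2)
c = 2*sqrt(14) (c = sqrt(-4 + 60) = sqrt(56) = 2*sqrt(14) ≈ 7.4833)
Q(4*0, t(-2, g)) - 4*c = 2 - 8*sqrt(14)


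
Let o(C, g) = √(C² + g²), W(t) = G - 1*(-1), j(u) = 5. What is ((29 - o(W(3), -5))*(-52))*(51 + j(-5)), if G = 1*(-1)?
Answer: -69888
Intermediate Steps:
G = -1
W(t) = 0 (W(t) = -1 - 1*(-1) = -1 + 1 = 0)
((29 - o(W(3), -5))*(-52))*(51 + j(-5)) = ((29 - √(0² + (-5)²))*(-52))*(51 + 5) = ((29 - √(0 + 25))*(-52))*56 = ((29 - √25)*(-52))*56 = ((29 - 1*5)*(-52))*56 = ((29 - 5)*(-52))*56 = (24*(-52))*56 = -1248*56 = -69888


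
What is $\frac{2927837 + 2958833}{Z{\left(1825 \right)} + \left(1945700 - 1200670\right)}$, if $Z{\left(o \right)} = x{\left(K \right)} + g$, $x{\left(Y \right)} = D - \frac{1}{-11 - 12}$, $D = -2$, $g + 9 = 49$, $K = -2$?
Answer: $\frac{27078682}{3427313} \approx 7.9008$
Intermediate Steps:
$g = 40$ ($g = -9 + 49 = 40$)
$x{\left(Y \right)} = - \frac{45}{23}$ ($x{\left(Y \right)} = -2 - \frac{1}{-11 - 12} = -2 - \frac{1}{-23} = -2 - - \frac{1}{23} = -2 + \frac{1}{23} = - \frac{45}{23}$)
$Z{\left(o \right)} = \frac{875}{23}$ ($Z{\left(o \right)} = - \frac{45}{23} + 40 = \frac{875}{23}$)
$\frac{2927837 + 2958833}{Z{\left(1825 \right)} + \left(1945700 - 1200670\right)} = \frac{2927837 + 2958833}{\frac{875}{23} + \left(1945700 - 1200670\right)} = \frac{5886670}{\frac{875}{23} + \left(1945700 - 1200670\right)} = \frac{5886670}{\frac{875}{23} + 745030} = \frac{5886670}{\frac{17136565}{23}} = 5886670 \cdot \frac{23}{17136565} = \frac{27078682}{3427313}$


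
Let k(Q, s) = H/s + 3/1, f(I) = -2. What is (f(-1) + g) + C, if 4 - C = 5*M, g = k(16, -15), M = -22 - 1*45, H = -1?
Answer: 5101/15 ≈ 340.07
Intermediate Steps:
M = -67 (M = -22 - 45 = -67)
k(Q, s) = 3 - 1/s (k(Q, s) = -1/s + 3/1 = -1/s + 3*1 = -1/s + 3 = 3 - 1/s)
g = 46/15 (g = 3 - 1/(-15) = 3 - 1*(-1/15) = 3 + 1/15 = 46/15 ≈ 3.0667)
C = 339 (C = 4 - 5*(-67) = 4 - 1*(-335) = 4 + 335 = 339)
(f(-1) + g) + C = (-2 + 46/15) + 339 = 16/15 + 339 = 5101/15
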